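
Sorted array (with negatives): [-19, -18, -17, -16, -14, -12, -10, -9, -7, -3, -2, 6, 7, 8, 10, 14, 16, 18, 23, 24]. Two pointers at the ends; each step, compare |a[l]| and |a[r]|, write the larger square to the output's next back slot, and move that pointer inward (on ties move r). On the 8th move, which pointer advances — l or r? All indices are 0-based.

l

l=0 r=19: |-19|<=|24| out[19]=576, r--
l=0 r=18: |-19|<=|23| out[18]=529, r--
l=0 r=17: |-19|>|18| out[17]=361, l++
l=1 r=17: |-18|<=|18| out[16]=324, r--
l=1 r=16: |-18|>|16| out[15]=324, l++
l=2 r=16: |-17|>|16| out[14]=289, l++
l=3 r=16: |-16|<=|16| out[13]=256, r--
l=3 r=15: |-16|>|14| out[12]=256, l++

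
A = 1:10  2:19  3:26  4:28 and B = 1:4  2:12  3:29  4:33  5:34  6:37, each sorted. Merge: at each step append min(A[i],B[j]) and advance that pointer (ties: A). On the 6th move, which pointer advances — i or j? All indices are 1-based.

i

[i=1,j=1] A[i]=10>B[j]=4 take 4 → j++
[i=1,j=2] A[i]=10<=B[j]=12 take 10 → i++
[i=2,j=2] A[i]=19>B[j]=12 take 12 → j++
[i=2,j=3] A[i]=19<=B[j]=29 take 19 → i++
[i=3,j=3] A[i]=26<=B[j]=29 take 26 → i++
[i=4,j=3] A[i]=28<=B[j]=29 take 28 → i++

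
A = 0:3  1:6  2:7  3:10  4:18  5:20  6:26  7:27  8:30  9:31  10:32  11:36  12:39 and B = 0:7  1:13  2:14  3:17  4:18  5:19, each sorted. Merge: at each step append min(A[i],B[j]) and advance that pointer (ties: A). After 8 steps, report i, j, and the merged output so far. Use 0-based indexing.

i=0 j=0: A[i]=3<=B[j]=7 take 3, i++
i=1 j=0: A[i]=6<=B[j]=7 take 6, i++
i=2 j=0: A[i]=7<=B[j]=7 take 7, i++
i=3 j=0: A[i]=10>B[j]=7 take 7, j++
i=3 j=1: A[i]=10<=B[j]=13 take 10, i++
i=4 j=1: A[i]=18>B[j]=13 take 13, j++
i=4 j=2: A[i]=18>B[j]=14 take 14, j++
i=4 j=3: A[i]=18>B[j]=17 take 17, j++

i=4, j=4, merged so far=[3, 6, 7, 7, 10, 13, 14, 17]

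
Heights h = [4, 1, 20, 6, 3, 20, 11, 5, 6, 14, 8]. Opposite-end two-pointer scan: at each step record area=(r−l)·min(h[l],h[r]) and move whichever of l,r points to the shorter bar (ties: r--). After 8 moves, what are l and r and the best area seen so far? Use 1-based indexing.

l=3, r=5, best area=98

[1,11] min(4,8)*10=40 best=40 * → l++
[2,11] min(1,8)*9=9 best=40 → l++
[3,11] min(20,8)*8=64 best=64 * → r--
[3,10] min(20,14)*7=98 best=98 * → r--
[3,9] min(20,6)*6=36 best=98 → r--
[3,8] min(20,5)*5=25 best=98 → r--
[3,7] min(20,11)*4=44 best=98 → r--
[3,6] min(20,20)*3=60 best=98 → r--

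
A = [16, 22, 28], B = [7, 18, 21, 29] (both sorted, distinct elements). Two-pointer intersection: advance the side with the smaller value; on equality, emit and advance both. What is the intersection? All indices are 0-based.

intersection = []

i=0 j=0: 16>7, j++
i=0 j=1: 16<18, i++
i=1 j=1: 22>18, j++
i=1 j=2: 22>21, j++
i=1 j=3: 22<29, i++
i=2 j=3: 28<29, i++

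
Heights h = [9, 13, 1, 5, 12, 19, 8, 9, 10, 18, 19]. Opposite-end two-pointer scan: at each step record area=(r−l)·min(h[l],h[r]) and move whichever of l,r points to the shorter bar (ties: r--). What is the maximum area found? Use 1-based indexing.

[1,11] min(9,19)*10=90 best=90 * → l++
[2,11] min(13,19)*9=117 best=117 * → l++
[3,11] min(1,19)*8=8 best=117 → l++
[4,11] min(5,19)*7=35 best=117 → l++
[5,11] min(12,19)*6=72 best=117 → l++
[6,11] min(19,19)*5=95 best=117 → r--
[6,10] min(19,18)*4=72 best=117 → r--
[6,9] min(19,10)*3=30 best=117 → r--
[6,8] min(19,9)*2=18 best=117 → r--
[6,7] min(19,8)*1=8 best=117 → r--

max area = 117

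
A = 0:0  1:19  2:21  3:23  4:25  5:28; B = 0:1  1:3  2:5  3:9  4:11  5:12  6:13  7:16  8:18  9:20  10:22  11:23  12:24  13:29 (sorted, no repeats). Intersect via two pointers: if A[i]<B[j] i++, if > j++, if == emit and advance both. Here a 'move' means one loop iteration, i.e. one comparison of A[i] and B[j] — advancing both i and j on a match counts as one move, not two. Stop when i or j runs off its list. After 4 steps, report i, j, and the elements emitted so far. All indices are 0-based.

i=1, j=3, emitted=[]

[i=0,j=0] 0<1 → i++
[i=1,j=0] 19>1 → j++
[i=1,j=1] 19>3 → j++
[i=1,j=2] 19>5 → j++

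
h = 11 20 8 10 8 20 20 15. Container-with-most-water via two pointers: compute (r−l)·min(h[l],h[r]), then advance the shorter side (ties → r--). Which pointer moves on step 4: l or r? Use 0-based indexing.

[0,7] min(11,15)*7=77 best=77 * → l++
[1,7] min(20,15)*6=90 best=90 * → r--
[1,6] min(20,20)*5=100 best=100 * → r--
[1,5] min(20,20)*4=80 best=100 → r--

r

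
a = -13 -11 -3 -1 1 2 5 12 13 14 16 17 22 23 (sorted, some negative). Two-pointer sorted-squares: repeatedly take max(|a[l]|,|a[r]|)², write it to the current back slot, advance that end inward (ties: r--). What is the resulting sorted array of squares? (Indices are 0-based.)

l=0 r=13: |-13|<=|23| out[13]=529, r--
l=0 r=12: |-13|<=|22| out[12]=484, r--
l=0 r=11: |-13|<=|17| out[11]=289, r--
l=0 r=10: |-13|<=|16| out[10]=256, r--
l=0 r=9: |-13|<=|14| out[9]=196, r--
l=0 r=8: |-13|<=|13| out[8]=169, r--
l=0 r=7: |-13|>|12| out[7]=169, l++
l=1 r=7: |-11|<=|12| out[6]=144, r--
l=1 r=6: |-11|>|5| out[5]=121, l++
l=2 r=6: |-3|<=|5| out[4]=25, r--
l=2 r=5: |-3|>|2| out[3]=9, l++
l=3 r=5: |-1|<=|2| out[2]=4, r--
l=3 r=4: |-1|<=|1| out[1]=1, r--
l=3 r=3: |-1|<=|-1| out[0]=1, r--

[1, 1, 4, 9, 25, 121, 144, 169, 169, 196, 256, 289, 484, 529]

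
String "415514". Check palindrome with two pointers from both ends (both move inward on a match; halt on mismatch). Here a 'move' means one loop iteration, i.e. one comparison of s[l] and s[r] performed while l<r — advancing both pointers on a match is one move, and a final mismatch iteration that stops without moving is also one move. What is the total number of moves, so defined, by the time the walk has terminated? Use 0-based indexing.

3 moves

[0,5] '4'=='4' → l++,r--
[1,4] '1'=='1' → l++,r--
[2,3] '5'=='5' → l++,r--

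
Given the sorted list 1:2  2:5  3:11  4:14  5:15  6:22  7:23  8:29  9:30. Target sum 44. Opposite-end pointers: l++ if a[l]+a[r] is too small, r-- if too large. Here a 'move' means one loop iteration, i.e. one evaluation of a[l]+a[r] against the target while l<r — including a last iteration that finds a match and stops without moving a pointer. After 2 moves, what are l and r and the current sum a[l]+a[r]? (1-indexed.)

l=3, r=9, sum=41

[1,9] 2+30=32 <44 → l++
[2,9] 5+30=35 <44 → l++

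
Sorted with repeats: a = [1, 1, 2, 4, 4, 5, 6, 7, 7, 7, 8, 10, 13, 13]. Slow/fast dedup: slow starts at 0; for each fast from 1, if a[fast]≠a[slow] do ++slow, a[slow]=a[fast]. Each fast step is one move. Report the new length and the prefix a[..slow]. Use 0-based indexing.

(s=0,f=1) a[fast]=1=a[slow] dup → fast++
(s=0,f=2) a[fast]=2≠a[slow]=1 write a[1]=2 → slow++,fast++
(s=1,f=3) a[fast]=4≠a[slow]=2 write a[2]=4 → slow++,fast++
(s=2,f=4) a[fast]=4=a[slow] dup → fast++
(s=2,f=5) a[fast]=5≠a[slow]=4 write a[3]=5 → slow++,fast++
(s=3,f=6) a[fast]=6≠a[slow]=5 write a[4]=6 → slow++,fast++
(s=4,f=7) a[fast]=7≠a[slow]=6 write a[5]=7 → slow++,fast++
(s=5,f=8) a[fast]=7=a[slow] dup → fast++
(s=5,f=9) a[fast]=7=a[slow] dup → fast++
(s=5,f=10) a[fast]=8≠a[slow]=7 write a[6]=8 → slow++,fast++
(s=6,f=11) a[fast]=10≠a[slow]=8 write a[7]=10 → slow++,fast++
(s=7,f=12) a[fast]=13≠a[slow]=10 write a[8]=13 → slow++,fast++
(s=8,f=13) a[fast]=13=a[slow] dup → fast++

length 9; prefix = [1, 2, 4, 5, 6, 7, 8, 10, 13]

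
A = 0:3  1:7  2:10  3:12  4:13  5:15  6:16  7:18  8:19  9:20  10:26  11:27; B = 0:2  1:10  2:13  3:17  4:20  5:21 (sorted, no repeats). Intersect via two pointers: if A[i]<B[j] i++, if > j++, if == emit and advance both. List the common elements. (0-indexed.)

i=0 j=0: 3>2, j++
i=0 j=1: 3<10, i++
i=1 j=1: 7<10, i++
i=2 j=1: 10==10 emit, i++,j++
i=3 j=2: 12<13, i++
i=4 j=2: 13==13 emit, i++,j++
i=5 j=3: 15<17, i++
i=6 j=3: 16<17, i++
i=7 j=3: 18>17, j++
i=7 j=4: 18<20, i++
i=8 j=4: 19<20, i++
i=9 j=4: 20==20 emit, i++,j++
i=10 j=5: 26>21, j++

intersection = [10, 13, 20]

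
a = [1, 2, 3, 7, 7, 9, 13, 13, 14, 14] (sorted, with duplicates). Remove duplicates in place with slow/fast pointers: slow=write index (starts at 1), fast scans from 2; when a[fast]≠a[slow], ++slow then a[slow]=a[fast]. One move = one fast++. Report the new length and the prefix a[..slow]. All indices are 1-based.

(s=1,f=2) a[fast]=2≠a[slow]=1 write a[2]=2 → slow++,fast++
(s=2,f=3) a[fast]=3≠a[slow]=2 write a[3]=3 → slow++,fast++
(s=3,f=4) a[fast]=7≠a[slow]=3 write a[4]=7 → slow++,fast++
(s=4,f=5) a[fast]=7=a[slow] dup → fast++
(s=4,f=6) a[fast]=9≠a[slow]=7 write a[5]=9 → slow++,fast++
(s=5,f=7) a[fast]=13≠a[slow]=9 write a[6]=13 → slow++,fast++
(s=6,f=8) a[fast]=13=a[slow] dup → fast++
(s=6,f=9) a[fast]=14≠a[slow]=13 write a[7]=14 → slow++,fast++
(s=7,f=10) a[fast]=14=a[slow] dup → fast++

length 7; prefix = [1, 2, 3, 7, 9, 13, 14]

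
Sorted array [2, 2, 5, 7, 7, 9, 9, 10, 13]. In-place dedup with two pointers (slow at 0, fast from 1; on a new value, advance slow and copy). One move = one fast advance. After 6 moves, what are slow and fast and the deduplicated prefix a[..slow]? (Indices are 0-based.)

slow=0 fast=1: a[fast]=2=a[slow] dup, fast++
slow=0 fast=2: a[fast]=5≠a[slow]=2 write a[1]=5, slow++,fast++
slow=1 fast=3: a[fast]=7≠a[slow]=5 write a[2]=7, slow++,fast++
slow=2 fast=4: a[fast]=7=a[slow] dup, fast++
slow=2 fast=5: a[fast]=9≠a[slow]=7 write a[3]=9, slow++,fast++
slow=3 fast=6: a[fast]=9=a[slow] dup, fast++

slow=3, fast=7, prefix=[2, 5, 7, 9]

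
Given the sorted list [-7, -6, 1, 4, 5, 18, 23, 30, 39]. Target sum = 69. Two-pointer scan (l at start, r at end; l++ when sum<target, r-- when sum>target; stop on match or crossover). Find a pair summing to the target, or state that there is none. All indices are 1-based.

(30, 39)

[1,9] -7+39=32 <69 → l++
[2,9] -6+39=33 <69 → l++
[3,9] 1+39=40 <69 → l++
[4,9] 4+39=43 <69 → l++
[5,9] 5+39=44 <69 → l++
[6,9] 18+39=57 <69 → l++
[7,9] 23+39=62 <69 → l++
[8,9] 30+39=69 → found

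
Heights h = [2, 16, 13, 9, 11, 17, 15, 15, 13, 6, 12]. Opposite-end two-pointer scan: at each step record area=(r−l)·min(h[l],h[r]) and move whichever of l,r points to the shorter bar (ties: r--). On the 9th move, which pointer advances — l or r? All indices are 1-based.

[1,11] min(2,12)*10=20 best=20 * → l++
[2,11] min(16,12)*9=108 best=108 * → r--
[2,10] min(16,6)*8=48 best=108 → r--
[2,9] min(16,13)*7=91 best=108 → r--
[2,8] min(16,15)*6=90 best=108 → r--
[2,7] min(16,15)*5=75 best=108 → r--
[2,6] min(16,17)*4=64 best=108 → l++
[3,6] min(13,17)*3=39 best=108 → l++
[4,6] min(9,17)*2=18 best=108 → l++

l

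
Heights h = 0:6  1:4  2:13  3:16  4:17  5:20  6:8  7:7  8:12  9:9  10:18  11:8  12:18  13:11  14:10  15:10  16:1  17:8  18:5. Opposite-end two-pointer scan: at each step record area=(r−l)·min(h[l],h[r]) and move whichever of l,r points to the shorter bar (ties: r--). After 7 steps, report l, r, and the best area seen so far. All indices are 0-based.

l=2, r=13, best area=130

l=0 r=18: min(6,5)*18=90 best=90 *, r--
l=0 r=17: min(6,8)*17=102 best=102 *, l++
l=1 r=17: min(4,8)*16=64 best=102, l++
l=2 r=17: min(13,8)*15=120 best=120 *, r--
l=2 r=16: min(13,1)*14=14 best=120, r--
l=2 r=15: min(13,10)*13=130 best=130 *, r--
l=2 r=14: min(13,10)*12=120 best=130, r--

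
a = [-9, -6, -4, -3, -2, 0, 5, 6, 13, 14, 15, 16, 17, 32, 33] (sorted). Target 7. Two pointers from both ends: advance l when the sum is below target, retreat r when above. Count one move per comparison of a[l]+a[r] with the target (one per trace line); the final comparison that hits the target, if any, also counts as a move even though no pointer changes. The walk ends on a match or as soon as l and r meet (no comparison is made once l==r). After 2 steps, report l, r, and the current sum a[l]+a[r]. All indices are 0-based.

l=0 r=14: -9+33=24 >7, r--
l=0 r=13: -9+32=23 >7, r--

l=0, r=12, sum=8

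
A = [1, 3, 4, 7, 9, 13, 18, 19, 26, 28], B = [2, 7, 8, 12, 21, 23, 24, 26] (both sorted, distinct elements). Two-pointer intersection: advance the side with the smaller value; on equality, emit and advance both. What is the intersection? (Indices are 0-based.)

[i=0,j=0] 1<2 → i++
[i=1,j=0] 3>2 → j++
[i=1,j=1] 3<7 → i++
[i=2,j=1] 4<7 → i++
[i=3,j=1] 7==7 emit → i++,j++
[i=4,j=2] 9>8 → j++
[i=4,j=3] 9<12 → i++
[i=5,j=3] 13>12 → j++
[i=5,j=4] 13<21 → i++
[i=6,j=4] 18<21 → i++
[i=7,j=4] 19<21 → i++
[i=8,j=4] 26>21 → j++
[i=8,j=5] 26>23 → j++
[i=8,j=6] 26>24 → j++
[i=8,j=7] 26==26 emit → i++,j++

intersection = [7, 26]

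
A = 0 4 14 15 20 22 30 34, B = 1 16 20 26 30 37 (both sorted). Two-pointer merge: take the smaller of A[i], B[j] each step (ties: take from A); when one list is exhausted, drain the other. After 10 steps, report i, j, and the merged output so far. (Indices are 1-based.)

i=1 j=1: A[i]=0<=B[j]=1 take 0, i++
i=2 j=1: A[i]=4>B[j]=1 take 1, j++
i=2 j=2: A[i]=4<=B[j]=16 take 4, i++
i=3 j=2: A[i]=14<=B[j]=16 take 14, i++
i=4 j=2: A[i]=15<=B[j]=16 take 15, i++
i=5 j=2: A[i]=20>B[j]=16 take 16, j++
i=5 j=3: A[i]=20<=B[j]=20 take 20, i++
i=6 j=3: A[i]=22>B[j]=20 take 20, j++
i=6 j=4: A[i]=22<=B[j]=26 take 22, i++
i=7 j=4: A[i]=30>B[j]=26 take 26, j++

i=7, j=5, merged so far=[0, 1, 4, 14, 15, 16, 20, 20, 22, 26]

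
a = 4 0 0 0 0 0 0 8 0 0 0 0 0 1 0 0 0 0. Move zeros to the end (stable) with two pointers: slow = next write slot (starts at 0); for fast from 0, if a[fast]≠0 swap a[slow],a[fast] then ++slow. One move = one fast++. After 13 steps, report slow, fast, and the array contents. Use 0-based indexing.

slow=2, fast=13, a=[4, 8, 0, 0, 0, 0, 0, 0, 0, 0, 0, 0, 0, 1, 0, 0, 0, 0]

(s=0,f=0) a[fast]=4≠0 swap→a[0]=4 → slow++,fast++
(s=1,f=1) a[fast]=0 → fast++
(s=1,f=2) a[fast]=0 → fast++
(s=1,f=3) a[fast]=0 → fast++
(s=1,f=4) a[fast]=0 → fast++
(s=1,f=5) a[fast]=0 → fast++
(s=1,f=6) a[fast]=0 → fast++
(s=1,f=7) a[fast]=8≠0 swap→a[1]=8 → slow++,fast++
(s=2,f=8) a[fast]=0 → fast++
(s=2,f=9) a[fast]=0 → fast++
(s=2,f=10) a[fast]=0 → fast++
(s=2,f=11) a[fast]=0 → fast++
(s=2,f=12) a[fast]=0 → fast++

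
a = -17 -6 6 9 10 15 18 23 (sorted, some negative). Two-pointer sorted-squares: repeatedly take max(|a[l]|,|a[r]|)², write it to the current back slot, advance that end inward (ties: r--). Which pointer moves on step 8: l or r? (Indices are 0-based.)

[0,7] |-17|<=|23| out[7]=529 → r--
[0,6] |-17|<=|18| out[6]=324 → r--
[0,5] |-17|>|15| out[5]=289 → l++
[1,5] |-6|<=|15| out[4]=225 → r--
[1,4] |-6|<=|10| out[3]=100 → r--
[1,3] |-6|<=|9| out[2]=81 → r--
[1,2] |-6|<=|6| out[1]=36 → r--
[1,1] |-6|<=|-6| out[0]=36 → r--

r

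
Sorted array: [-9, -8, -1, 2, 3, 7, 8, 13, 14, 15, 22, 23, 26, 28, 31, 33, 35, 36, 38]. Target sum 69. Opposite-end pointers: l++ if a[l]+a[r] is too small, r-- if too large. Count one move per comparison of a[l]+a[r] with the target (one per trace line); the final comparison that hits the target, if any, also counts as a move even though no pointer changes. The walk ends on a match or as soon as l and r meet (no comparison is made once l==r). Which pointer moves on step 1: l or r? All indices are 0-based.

l

l=0 r=18: -9+38=29 <69, l++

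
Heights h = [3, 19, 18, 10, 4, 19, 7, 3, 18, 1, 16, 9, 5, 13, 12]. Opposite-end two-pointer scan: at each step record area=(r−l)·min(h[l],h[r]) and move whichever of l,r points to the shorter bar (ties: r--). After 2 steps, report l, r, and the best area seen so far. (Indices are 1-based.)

l=2, r=14, best area=156

[1,15] min(3,12)*14=42 best=42 * → l++
[2,15] min(19,12)*13=156 best=156 * → r--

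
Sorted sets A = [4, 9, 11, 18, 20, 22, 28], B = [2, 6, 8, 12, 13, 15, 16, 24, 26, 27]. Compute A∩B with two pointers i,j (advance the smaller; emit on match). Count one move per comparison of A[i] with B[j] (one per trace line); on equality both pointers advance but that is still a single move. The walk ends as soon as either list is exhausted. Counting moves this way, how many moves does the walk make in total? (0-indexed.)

[i=0,j=0] 4>2 → j++
[i=0,j=1] 4<6 → i++
[i=1,j=1] 9>6 → j++
[i=1,j=2] 9>8 → j++
[i=1,j=3] 9<12 → i++
[i=2,j=3] 11<12 → i++
[i=3,j=3] 18>12 → j++
[i=3,j=4] 18>13 → j++
[i=3,j=5] 18>15 → j++
[i=3,j=6] 18>16 → j++
[i=3,j=7] 18<24 → i++
[i=4,j=7] 20<24 → i++
[i=5,j=7] 22<24 → i++
[i=6,j=7] 28>24 → j++
[i=6,j=8] 28>26 → j++
[i=6,j=9] 28>27 → j++

16 moves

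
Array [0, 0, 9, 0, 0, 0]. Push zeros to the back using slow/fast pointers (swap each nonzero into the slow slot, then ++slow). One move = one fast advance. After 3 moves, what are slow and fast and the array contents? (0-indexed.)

slow=1, fast=3, a=[9, 0, 0, 0, 0, 0]

(s=0,f=0) a[fast]=0 → fast++
(s=0,f=1) a[fast]=0 → fast++
(s=0,f=2) a[fast]=9≠0 swap→a[0]=9 → slow++,fast++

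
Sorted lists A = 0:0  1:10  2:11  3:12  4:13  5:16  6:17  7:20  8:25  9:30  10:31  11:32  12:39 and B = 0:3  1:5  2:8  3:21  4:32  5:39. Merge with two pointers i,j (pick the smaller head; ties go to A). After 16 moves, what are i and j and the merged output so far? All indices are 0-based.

i=12, j=4, merged so far=[0, 3, 5, 8, 10, 11, 12, 13, 16, 17, 20, 21, 25, 30, 31, 32]

i=0 j=0: A[i]=0<=B[j]=3 take 0, i++
i=1 j=0: A[i]=10>B[j]=3 take 3, j++
i=1 j=1: A[i]=10>B[j]=5 take 5, j++
i=1 j=2: A[i]=10>B[j]=8 take 8, j++
i=1 j=3: A[i]=10<=B[j]=21 take 10, i++
i=2 j=3: A[i]=11<=B[j]=21 take 11, i++
i=3 j=3: A[i]=12<=B[j]=21 take 12, i++
i=4 j=3: A[i]=13<=B[j]=21 take 13, i++
i=5 j=3: A[i]=16<=B[j]=21 take 16, i++
i=6 j=3: A[i]=17<=B[j]=21 take 17, i++
i=7 j=3: A[i]=20<=B[j]=21 take 20, i++
i=8 j=3: A[i]=25>B[j]=21 take 21, j++
i=8 j=4: A[i]=25<=B[j]=32 take 25, i++
i=9 j=4: A[i]=30<=B[j]=32 take 30, i++
i=10 j=4: A[i]=31<=B[j]=32 take 31, i++
i=11 j=4: A[i]=32<=B[j]=32 take 32, i++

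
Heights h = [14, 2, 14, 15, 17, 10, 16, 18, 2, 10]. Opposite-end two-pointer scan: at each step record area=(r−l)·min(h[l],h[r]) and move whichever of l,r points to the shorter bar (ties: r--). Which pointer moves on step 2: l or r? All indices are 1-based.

r

l=1 r=10: min(14,10)*9=90 best=90 *, r--
l=1 r=9: min(14,2)*8=16 best=90, r--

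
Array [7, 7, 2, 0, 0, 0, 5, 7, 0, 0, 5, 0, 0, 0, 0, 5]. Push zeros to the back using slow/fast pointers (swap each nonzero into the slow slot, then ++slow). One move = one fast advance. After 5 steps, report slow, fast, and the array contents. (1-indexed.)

slow=4, fast=6, a=[7, 7, 2, 0, 0, 0, 5, 7, 0, 0, 5, 0, 0, 0, 0, 5]

(s=1,f=1) a[fast]=7≠0 swap→a[1]=7 → slow++,fast++
(s=2,f=2) a[fast]=7≠0 swap→a[2]=7 → slow++,fast++
(s=3,f=3) a[fast]=2≠0 swap→a[3]=2 → slow++,fast++
(s=4,f=4) a[fast]=0 → fast++
(s=4,f=5) a[fast]=0 → fast++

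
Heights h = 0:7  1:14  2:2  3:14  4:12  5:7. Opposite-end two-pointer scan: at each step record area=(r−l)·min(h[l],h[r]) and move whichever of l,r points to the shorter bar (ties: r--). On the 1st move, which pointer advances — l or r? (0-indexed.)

r

l=0 r=5: min(7,7)*5=35 best=35 *, r--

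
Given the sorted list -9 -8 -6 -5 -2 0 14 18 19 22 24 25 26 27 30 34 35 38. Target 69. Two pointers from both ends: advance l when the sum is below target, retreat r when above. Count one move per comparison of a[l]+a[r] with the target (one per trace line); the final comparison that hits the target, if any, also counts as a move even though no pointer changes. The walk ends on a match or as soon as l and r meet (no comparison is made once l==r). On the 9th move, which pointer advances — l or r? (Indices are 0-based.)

l=0 r=17: -9+38=29 <69, l++
l=1 r=17: -8+38=30 <69, l++
l=2 r=17: -6+38=32 <69, l++
l=3 r=17: -5+38=33 <69, l++
l=4 r=17: -2+38=36 <69, l++
l=5 r=17: 0+38=38 <69, l++
l=6 r=17: 14+38=52 <69, l++
l=7 r=17: 18+38=56 <69, l++
l=8 r=17: 19+38=57 <69, l++

l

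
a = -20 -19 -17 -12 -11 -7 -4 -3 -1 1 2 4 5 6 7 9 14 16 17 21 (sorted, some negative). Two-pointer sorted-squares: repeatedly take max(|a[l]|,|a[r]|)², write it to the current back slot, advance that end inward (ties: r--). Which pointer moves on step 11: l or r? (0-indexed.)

r

[0,19] |-20|<=|21| out[19]=441 → r--
[0,18] |-20|>|17| out[18]=400 → l++
[1,18] |-19|>|17| out[17]=361 → l++
[2,18] |-17|<=|17| out[16]=289 → r--
[2,17] |-17|>|16| out[15]=289 → l++
[3,17] |-12|<=|16| out[14]=256 → r--
[3,16] |-12|<=|14| out[13]=196 → r--
[3,15] |-12|>|9| out[12]=144 → l++
[4,15] |-11|>|9| out[11]=121 → l++
[5,15] |-7|<=|9| out[10]=81 → r--
[5,14] |-7|<=|7| out[9]=49 → r--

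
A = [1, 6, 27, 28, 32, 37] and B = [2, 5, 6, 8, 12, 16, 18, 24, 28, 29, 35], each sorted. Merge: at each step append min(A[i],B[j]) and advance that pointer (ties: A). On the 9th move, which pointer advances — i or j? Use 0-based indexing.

i=0 j=0: A[i]=1<=B[j]=2 take 1, i++
i=1 j=0: A[i]=6>B[j]=2 take 2, j++
i=1 j=1: A[i]=6>B[j]=5 take 5, j++
i=1 j=2: A[i]=6<=B[j]=6 take 6, i++
i=2 j=2: A[i]=27>B[j]=6 take 6, j++
i=2 j=3: A[i]=27>B[j]=8 take 8, j++
i=2 j=4: A[i]=27>B[j]=12 take 12, j++
i=2 j=5: A[i]=27>B[j]=16 take 16, j++
i=2 j=6: A[i]=27>B[j]=18 take 18, j++

j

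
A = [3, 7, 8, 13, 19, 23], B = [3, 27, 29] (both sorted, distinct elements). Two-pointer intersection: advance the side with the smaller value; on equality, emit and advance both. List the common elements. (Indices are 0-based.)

i=0 j=0: 3==3 emit, i++,j++
i=1 j=1: 7<27, i++
i=2 j=1: 8<27, i++
i=3 j=1: 13<27, i++
i=4 j=1: 19<27, i++
i=5 j=1: 23<27, i++

intersection = [3]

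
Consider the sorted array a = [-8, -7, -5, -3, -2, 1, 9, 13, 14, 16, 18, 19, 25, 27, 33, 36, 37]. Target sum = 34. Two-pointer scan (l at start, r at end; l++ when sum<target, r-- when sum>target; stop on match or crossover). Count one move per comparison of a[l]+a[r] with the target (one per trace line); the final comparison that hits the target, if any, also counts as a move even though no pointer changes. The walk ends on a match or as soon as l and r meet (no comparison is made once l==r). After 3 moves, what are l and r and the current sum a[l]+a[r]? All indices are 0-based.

[0,16] -8+37=29 <34 → l++
[1,16] -7+37=30 <34 → l++
[2,16] -5+37=32 <34 → l++

l=3, r=16, sum=34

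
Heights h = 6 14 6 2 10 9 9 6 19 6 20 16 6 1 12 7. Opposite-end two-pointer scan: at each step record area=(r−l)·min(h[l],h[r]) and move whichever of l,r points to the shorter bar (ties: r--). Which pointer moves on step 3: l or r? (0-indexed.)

r

l=0 r=15: min(6,7)*15=90 best=90 *, l++
l=1 r=15: min(14,7)*14=98 best=98 *, r--
l=1 r=14: min(14,12)*13=156 best=156 *, r--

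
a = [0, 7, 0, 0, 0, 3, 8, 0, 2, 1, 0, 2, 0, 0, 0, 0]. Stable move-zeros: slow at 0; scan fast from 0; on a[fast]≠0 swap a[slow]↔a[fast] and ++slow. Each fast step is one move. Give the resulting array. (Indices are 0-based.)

[7, 3, 8, 2, 1, 2, 0, 0, 0, 0, 0, 0, 0, 0, 0, 0]

(s=0,f=0) a[fast]=0 → fast++
(s=0,f=1) a[fast]=7≠0 swap→a[0]=7 → slow++,fast++
(s=1,f=2) a[fast]=0 → fast++
(s=1,f=3) a[fast]=0 → fast++
(s=1,f=4) a[fast]=0 → fast++
(s=1,f=5) a[fast]=3≠0 swap→a[1]=3 → slow++,fast++
(s=2,f=6) a[fast]=8≠0 swap→a[2]=8 → slow++,fast++
(s=3,f=7) a[fast]=0 → fast++
(s=3,f=8) a[fast]=2≠0 swap→a[3]=2 → slow++,fast++
(s=4,f=9) a[fast]=1≠0 swap→a[4]=1 → slow++,fast++
(s=5,f=10) a[fast]=0 → fast++
(s=5,f=11) a[fast]=2≠0 swap→a[5]=2 → slow++,fast++
(s=6,f=12) a[fast]=0 → fast++
(s=6,f=13) a[fast]=0 → fast++
(s=6,f=14) a[fast]=0 → fast++
(s=6,f=15) a[fast]=0 → fast++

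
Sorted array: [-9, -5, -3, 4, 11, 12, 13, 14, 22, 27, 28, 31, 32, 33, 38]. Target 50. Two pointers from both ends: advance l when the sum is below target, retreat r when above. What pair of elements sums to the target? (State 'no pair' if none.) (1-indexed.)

[1,15] -9+38=29 <50 → l++
[2,15] -5+38=33 <50 → l++
[3,15] -3+38=35 <50 → l++
[4,15] 4+38=42 <50 → l++
[5,15] 11+38=49 <50 → l++
[6,15] 12+38=50 → found

(12, 38)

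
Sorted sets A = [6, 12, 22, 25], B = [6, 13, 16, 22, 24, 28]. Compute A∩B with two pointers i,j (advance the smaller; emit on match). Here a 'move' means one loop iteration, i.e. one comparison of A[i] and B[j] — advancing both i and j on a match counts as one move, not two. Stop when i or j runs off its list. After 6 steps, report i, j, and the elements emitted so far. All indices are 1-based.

i=4, j=6, emitted=[6, 22]

[i=1,j=1] 6==6 emit → i++,j++
[i=2,j=2] 12<13 → i++
[i=3,j=2] 22>13 → j++
[i=3,j=3] 22>16 → j++
[i=3,j=4] 22==22 emit → i++,j++
[i=4,j=5] 25>24 → j++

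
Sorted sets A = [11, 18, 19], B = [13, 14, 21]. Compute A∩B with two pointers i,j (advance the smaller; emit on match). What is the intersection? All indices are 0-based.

i=0 j=0: 11<13, i++
i=1 j=0: 18>13, j++
i=1 j=1: 18>14, j++
i=1 j=2: 18<21, i++
i=2 j=2: 19<21, i++

intersection = []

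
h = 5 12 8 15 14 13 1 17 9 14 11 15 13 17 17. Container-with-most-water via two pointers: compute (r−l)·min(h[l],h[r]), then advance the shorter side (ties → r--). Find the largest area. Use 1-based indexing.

max area = 165

l=1 r=15: min(5,17)*14=70 best=70 *, l++
l=2 r=15: min(12,17)*13=156 best=156 *, l++
l=3 r=15: min(8,17)*12=96 best=156, l++
l=4 r=15: min(15,17)*11=165 best=165 *, l++
l=5 r=15: min(14,17)*10=140 best=165, l++
l=6 r=15: min(13,17)*9=117 best=165, l++
l=7 r=15: min(1,17)*8=8 best=165, l++
l=8 r=15: min(17,17)*7=119 best=165, r--
l=8 r=14: min(17,17)*6=102 best=165, r--
l=8 r=13: min(17,13)*5=65 best=165, r--
l=8 r=12: min(17,15)*4=60 best=165, r--
l=8 r=11: min(17,11)*3=33 best=165, r--
l=8 r=10: min(17,14)*2=28 best=165, r--
l=8 r=9: min(17,9)*1=9 best=165, r--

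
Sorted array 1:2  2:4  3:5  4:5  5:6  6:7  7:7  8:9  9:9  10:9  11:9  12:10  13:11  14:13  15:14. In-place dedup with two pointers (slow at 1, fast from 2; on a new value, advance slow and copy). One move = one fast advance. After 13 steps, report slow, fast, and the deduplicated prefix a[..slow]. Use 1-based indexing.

slow=1 fast=2: a[fast]=4≠a[slow]=2 write a[2]=4, slow++,fast++
slow=2 fast=3: a[fast]=5≠a[slow]=4 write a[3]=5, slow++,fast++
slow=3 fast=4: a[fast]=5=a[slow] dup, fast++
slow=3 fast=5: a[fast]=6≠a[slow]=5 write a[4]=6, slow++,fast++
slow=4 fast=6: a[fast]=7≠a[slow]=6 write a[5]=7, slow++,fast++
slow=5 fast=7: a[fast]=7=a[slow] dup, fast++
slow=5 fast=8: a[fast]=9≠a[slow]=7 write a[6]=9, slow++,fast++
slow=6 fast=9: a[fast]=9=a[slow] dup, fast++
slow=6 fast=10: a[fast]=9=a[slow] dup, fast++
slow=6 fast=11: a[fast]=9=a[slow] dup, fast++
slow=6 fast=12: a[fast]=10≠a[slow]=9 write a[7]=10, slow++,fast++
slow=7 fast=13: a[fast]=11≠a[slow]=10 write a[8]=11, slow++,fast++
slow=8 fast=14: a[fast]=13≠a[slow]=11 write a[9]=13, slow++,fast++

slow=9, fast=15, prefix=[2, 4, 5, 6, 7, 9, 10, 11, 13]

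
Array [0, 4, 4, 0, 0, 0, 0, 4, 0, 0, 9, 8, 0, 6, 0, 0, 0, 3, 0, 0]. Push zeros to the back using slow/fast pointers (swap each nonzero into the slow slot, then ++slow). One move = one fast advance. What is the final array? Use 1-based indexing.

(s=1,f=1) a[fast]=0 → fast++
(s=1,f=2) a[fast]=4≠0 swap→a[1]=4 → slow++,fast++
(s=2,f=3) a[fast]=4≠0 swap→a[2]=4 → slow++,fast++
(s=3,f=4) a[fast]=0 → fast++
(s=3,f=5) a[fast]=0 → fast++
(s=3,f=6) a[fast]=0 → fast++
(s=3,f=7) a[fast]=0 → fast++
(s=3,f=8) a[fast]=4≠0 swap→a[3]=4 → slow++,fast++
(s=4,f=9) a[fast]=0 → fast++
(s=4,f=10) a[fast]=0 → fast++
(s=4,f=11) a[fast]=9≠0 swap→a[4]=9 → slow++,fast++
(s=5,f=12) a[fast]=8≠0 swap→a[5]=8 → slow++,fast++
(s=6,f=13) a[fast]=0 → fast++
(s=6,f=14) a[fast]=6≠0 swap→a[6]=6 → slow++,fast++
(s=7,f=15) a[fast]=0 → fast++
(s=7,f=16) a[fast]=0 → fast++
(s=7,f=17) a[fast]=0 → fast++
(s=7,f=18) a[fast]=3≠0 swap→a[7]=3 → slow++,fast++
(s=8,f=19) a[fast]=0 → fast++
(s=8,f=20) a[fast]=0 → fast++

[4, 4, 4, 9, 8, 6, 3, 0, 0, 0, 0, 0, 0, 0, 0, 0, 0, 0, 0, 0]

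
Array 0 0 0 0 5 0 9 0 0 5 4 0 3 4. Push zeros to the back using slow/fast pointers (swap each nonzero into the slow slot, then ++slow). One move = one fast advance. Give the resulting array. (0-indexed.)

(s=0,f=0) a[fast]=0 → fast++
(s=0,f=1) a[fast]=0 → fast++
(s=0,f=2) a[fast]=0 → fast++
(s=0,f=3) a[fast]=0 → fast++
(s=0,f=4) a[fast]=5≠0 swap→a[0]=5 → slow++,fast++
(s=1,f=5) a[fast]=0 → fast++
(s=1,f=6) a[fast]=9≠0 swap→a[1]=9 → slow++,fast++
(s=2,f=7) a[fast]=0 → fast++
(s=2,f=8) a[fast]=0 → fast++
(s=2,f=9) a[fast]=5≠0 swap→a[2]=5 → slow++,fast++
(s=3,f=10) a[fast]=4≠0 swap→a[3]=4 → slow++,fast++
(s=4,f=11) a[fast]=0 → fast++
(s=4,f=12) a[fast]=3≠0 swap→a[4]=3 → slow++,fast++
(s=5,f=13) a[fast]=4≠0 swap→a[5]=4 → slow++,fast++

[5, 9, 5, 4, 3, 4, 0, 0, 0, 0, 0, 0, 0, 0]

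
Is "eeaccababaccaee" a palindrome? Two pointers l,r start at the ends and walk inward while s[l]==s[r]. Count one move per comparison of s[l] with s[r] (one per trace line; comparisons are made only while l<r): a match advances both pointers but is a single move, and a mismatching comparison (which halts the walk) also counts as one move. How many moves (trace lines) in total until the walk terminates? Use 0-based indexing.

[0,14] 'e'=='e' → l++,r--
[1,13] 'e'=='e' → l++,r--
[2,12] 'a'=='a' → l++,r--
[3,11] 'c'=='c' → l++,r--
[4,10] 'c'=='c' → l++,r--
[5,9] 'a'=='a' → l++,r--
[6,8] 'b'=='b' → l++,r--

7 moves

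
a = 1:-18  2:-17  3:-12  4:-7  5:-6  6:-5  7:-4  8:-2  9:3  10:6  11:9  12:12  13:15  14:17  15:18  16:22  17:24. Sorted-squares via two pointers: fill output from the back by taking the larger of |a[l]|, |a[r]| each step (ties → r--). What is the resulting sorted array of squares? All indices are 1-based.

[4, 9, 16, 25, 36, 36, 49, 81, 144, 144, 225, 289, 289, 324, 324, 484, 576]

[1,17] |-18|<=|24| out[17]=576 → r--
[1,16] |-18|<=|22| out[16]=484 → r--
[1,15] |-18|<=|18| out[15]=324 → r--
[1,14] |-18|>|17| out[14]=324 → l++
[2,14] |-17|<=|17| out[13]=289 → r--
[2,13] |-17|>|15| out[12]=289 → l++
[3,13] |-12|<=|15| out[11]=225 → r--
[3,12] |-12|<=|12| out[10]=144 → r--
[3,11] |-12|>|9| out[9]=144 → l++
[4,11] |-7|<=|9| out[8]=81 → r--
[4,10] |-7|>|6| out[7]=49 → l++
[5,10] |-6|<=|6| out[6]=36 → r--
[5,9] |-6|>|3| out[5]=36 → l++
[6,9] |-5|>|3| out[4]=25 → l++
[7,9] |-4|>|3| out[3]=16 → l++
[8,9] |-2|<=|3| out[2]=9 → r--
[8,8] |-2|<=|-2| out[1]=4 → r--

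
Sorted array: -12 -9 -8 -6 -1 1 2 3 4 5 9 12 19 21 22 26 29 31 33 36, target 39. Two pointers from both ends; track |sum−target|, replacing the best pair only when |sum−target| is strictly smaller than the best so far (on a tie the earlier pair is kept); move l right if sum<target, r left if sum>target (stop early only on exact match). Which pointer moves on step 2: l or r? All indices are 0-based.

l=0 r=19: -12+36=24 d=15 *, l++
l=1 r=19: -9+36=27 d=12 *, l++

l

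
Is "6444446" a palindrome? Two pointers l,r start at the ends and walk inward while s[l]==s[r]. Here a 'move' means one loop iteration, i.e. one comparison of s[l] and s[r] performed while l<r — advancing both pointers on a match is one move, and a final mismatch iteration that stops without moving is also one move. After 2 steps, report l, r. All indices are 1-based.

l=3, r=5

l=1 r=7: '6'=='6', l++,r--
l=2 r=6: '4'=='4', l++,r--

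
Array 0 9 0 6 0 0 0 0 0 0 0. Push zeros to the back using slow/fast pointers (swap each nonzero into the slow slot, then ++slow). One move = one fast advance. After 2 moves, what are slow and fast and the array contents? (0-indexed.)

(s=0,f=0) a[fast]=0 → fast++
(s=0,f=1) a[fast]=9≠0 swap→a[0]=9 → slow++,fast++

slow=1, fast=2, a=[9, 0, 0, 6, 0, 0, 0, 0, 0, 0, 0]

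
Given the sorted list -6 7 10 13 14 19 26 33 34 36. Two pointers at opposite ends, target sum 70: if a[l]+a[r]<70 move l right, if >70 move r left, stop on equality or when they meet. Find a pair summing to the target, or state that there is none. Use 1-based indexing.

l=1 r=10: -6+36=30 <70, l++
l=2 r=10: 7+36=43 <70, l++
l=3 r=10: 10+36=46 <70, l++
l=4 r=10: 13+36=49 <70, l++
l=5 r=10: 14+36=50 <70, l++
l=6 r=10: 19+36=55 <70, l++
l=7 r=10: 26+36=62 <70, l++
l=8 r=10: 33+36=69 <70, l++
l=9 r=10: 34+36=70, found

(34, 36)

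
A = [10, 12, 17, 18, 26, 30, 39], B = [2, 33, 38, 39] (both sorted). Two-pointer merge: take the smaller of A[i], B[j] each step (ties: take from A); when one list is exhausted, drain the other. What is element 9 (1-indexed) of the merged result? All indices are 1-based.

merged[9] = 38

i=1 j=1: A[i]=10>B[j]=2 take 2, j++
i=1 j=2: A[i]=10<=B[j]=33 take 10, i++
i=2 j=2: A[i]=12<=B[j]=33 take 12, i++
i=3 j=2: A[i]=17<=B[j]=33 take 17, i++
i=4 j=2: A[i]=18<=B[j]=33 take 18, i++
i=5 j=2: A[i]=26<=B[j]=33 take 26, i++
i=6 j=2: A[i]=30<=B[j]=33 take 30, i++
i=7 j=2: A[i]=39>B[j]=33 take 33, j++
i=7 j=3: A[i]=39>B[j]=38 take 38, j++
i=7 j=4: A[i]=39<=B[j]=39 take 39, i++
i=8 j=4: A done, take B[j]=39, j++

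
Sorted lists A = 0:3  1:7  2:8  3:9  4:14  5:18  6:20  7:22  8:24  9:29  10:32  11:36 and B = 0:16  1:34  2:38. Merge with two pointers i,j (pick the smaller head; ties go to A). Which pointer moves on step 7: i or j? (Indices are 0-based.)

i

i=0 j=0: A[i]=3<=B[j]=16 take 3, i++
i=1 j=0: A[i]=7<=B[j]=16 take 7, i++
i=2 j=0: A[i]=8<=B[j]=16 take 8, i++
i=3 j=0: A[i]=9<=B[j]=16 take 9, i++
i=4 j=0: A[i]=14<=B[j]=16 take 14, i++
i=5 j=0: A[i]=18>B[j]=16 take 16, j++
i=5 j=1: A[i]=18<=B[j]=34 take 18, i++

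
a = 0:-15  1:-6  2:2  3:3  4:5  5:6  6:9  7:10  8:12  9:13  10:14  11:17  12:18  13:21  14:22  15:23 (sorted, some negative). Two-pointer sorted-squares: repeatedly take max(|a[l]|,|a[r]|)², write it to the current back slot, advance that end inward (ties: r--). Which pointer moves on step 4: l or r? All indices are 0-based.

r

l=0 r=15: |-15|<=|23| out[15]=529, r--
l=0 r=14: |-15|<=|22| out[14]=484, r--
l=0 r=13: |-15|<=|21| out[13]=441, r--
l=0 r=12: |-15|<=|18| out[12]=324, r--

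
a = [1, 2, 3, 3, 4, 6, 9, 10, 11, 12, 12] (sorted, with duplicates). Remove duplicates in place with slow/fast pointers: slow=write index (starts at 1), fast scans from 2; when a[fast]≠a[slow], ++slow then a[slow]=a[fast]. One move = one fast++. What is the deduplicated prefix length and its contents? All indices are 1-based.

length 9; prefix = [1, 2, 3, 4, 6, 9, 10, 11, 12]

(s=1,f=2) a[fast]=2≠a[slow]=1 write a[2]=2 → slow++,fast++
(s=2,f=3) a[fast]=3≠a[slow]=2 write a[3]=3 → slow++,fast++
(s=3,f=4) a[fast]=3=a[slow] dup → fast++
(s=3,f=5) a[fast]=4≠a[slow]=3 write a[4]=4 → slow++,fast++
(s=4,f=6) a[fast]=6≠a[slow]=4 write a[5]=6 → slow++,fast++
(s=5,f=7) a[fast]=9≠a[slow]=6 write a[6]=9 → slow++,fast++
(s=6,f=8) a[fast]=10≠a[slow]=9 write a[7]=10 → slow++,fast++
(s=7,f=9) a[fast]=11≠a[slow]=10 write a[8]=11 → slow++,fast++
(s=8,f=10) a[fast]=12≠a[slow]=11 write a[9]=12 → slow++,fast++
(s=9,f=11) a[fast]=12=a[slow] dup → fast++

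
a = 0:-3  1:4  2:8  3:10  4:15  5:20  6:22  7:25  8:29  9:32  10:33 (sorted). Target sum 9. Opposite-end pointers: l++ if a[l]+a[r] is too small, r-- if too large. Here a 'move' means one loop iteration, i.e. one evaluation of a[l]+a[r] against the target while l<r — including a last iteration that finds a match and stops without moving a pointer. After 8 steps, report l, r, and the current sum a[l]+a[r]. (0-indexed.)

l=0 r=10: -3+33=30 >9, r--
l=0 r=9: -3+32=29 >9, r--
l=0 r=8: -3+29=26 >9, r--
l=0 r=7: -3+25=22 >9, r--
l=0 r=6: -3+22=19 >9, r--
l=0 r=5: -3+20=17 >9, r--
l=0 r=4: -3+15=12 >9, r--
l=0 r=3: -3+10=7 <9, l++

l=1, r=3, sum=14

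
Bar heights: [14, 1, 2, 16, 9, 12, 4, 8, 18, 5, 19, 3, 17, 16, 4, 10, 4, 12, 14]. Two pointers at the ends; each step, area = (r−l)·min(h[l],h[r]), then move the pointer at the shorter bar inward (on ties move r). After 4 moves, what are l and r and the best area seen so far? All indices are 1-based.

l=1, r=15, best area=252

[1,19] min(14,14)*18=252 best=252 * → r--
[1,18] min(14,12)*17=204 best=252 → r--
[1,17] min(14,4)*16=64 best=252 → r--
[1,16] min(14,10)*15=150 best=252 → r--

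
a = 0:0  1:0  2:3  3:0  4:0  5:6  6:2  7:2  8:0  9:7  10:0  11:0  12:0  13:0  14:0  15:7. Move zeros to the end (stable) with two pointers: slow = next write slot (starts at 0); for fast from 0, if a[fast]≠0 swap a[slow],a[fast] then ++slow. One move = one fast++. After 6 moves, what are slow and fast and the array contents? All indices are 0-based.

slow=0 fast=0: a[fast]=0, fast++
slow=0 fast=1: a[fast]=0, fast++
slow=0 fast=2: a[fast]=3≠0 swap→a[0]=3, slow++,fast++
slow=1 fast=3: a[fast]=0, fast++
slow=1 fast=4: a[fast]=0, fast++
slow=1 fast=5: a[fast]=6≠0 swap→a[1]=6, slow++,fast++

slow=2, fast=6, a=[3, 6, 0, 0, 0, 0, 2, 2, 0, 7, 0, 0, 0, 0, 0, 7]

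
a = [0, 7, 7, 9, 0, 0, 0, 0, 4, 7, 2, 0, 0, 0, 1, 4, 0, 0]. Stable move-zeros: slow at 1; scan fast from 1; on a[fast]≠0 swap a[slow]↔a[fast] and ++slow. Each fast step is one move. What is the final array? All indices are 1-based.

(s=1,f=1) a[fast]=0 → fast++
(s=1,f=2) a[fast]=7≠0 swap→a[1]=7 → slow++,fast++
(s=2,f=3) a[fast]=7≠0 swap→a[2]=7 → slow++,fast++
(s=3,f=4) a[fast]=9≠0 swap→a[3]=9 → slow++,fast++
(s=4,f=5) a[fast]=0 → fast++
(s=4,f=6) a[fast]=0 → fast++
(s=4,f=7) a[fast]=0 → fast++
(s=4,f=8) a[fast]=0 → fast++
(s=4,f=9) a[fast]=4≠0 swap→a[4]=4 → slow++,fast++
(s=5,f=10) a[fast]=7≠0 swap→a[5]=7 → slow++,fast++
(s=6,f=11) a[fast]=2≠0 swap→a[6]=2 → slow++,fast++
(s=7,f=12) a[fast]=0 → fast++
(s=7,f=13) a[fast]=0 → fast++
(s=7,f=14) a[fast]=0 → fast++
(s=7,f=15) a[fast]=1≠0 swap→a[7]=1 → slow++,fast++
(s=8,f=16) a[fast]=4≠0 swap→a[8]=4 → slow++,fast++
(s=9,f=17) a[fast]=0 → fast++
(s=9,f=18) a[fast]=0 → fast++

[7, 7, 9, 4, 7, 2, 1, 4, 0, 0, 0, 0, 0, 0, 0, 0, 0, 0]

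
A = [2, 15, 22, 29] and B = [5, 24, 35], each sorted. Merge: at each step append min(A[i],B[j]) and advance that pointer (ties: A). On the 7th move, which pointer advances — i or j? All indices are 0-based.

j

i=0 j=0: A[i]=2<=B[j]=5 take 2, i++
i=1 j=0: A[i]=15>B[j]=5 take 5, j++
i=1 j=1: A[i]=15<=B[j]=24 take 15, i++
i=2 j=1: A[i]=22<=B[j]=24 take 22, i++
i=3 j=1: A[i]=29>B[j]=24 take 24, j++
i=3 j=2: A[i]=29<=B[j]=35 take 29, i++
i=4 j=2: A done, take B[j]=35, j++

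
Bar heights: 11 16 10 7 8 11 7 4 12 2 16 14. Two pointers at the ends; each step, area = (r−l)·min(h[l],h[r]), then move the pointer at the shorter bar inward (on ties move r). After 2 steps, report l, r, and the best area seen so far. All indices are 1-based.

l=1 r=12: min(11,14)*11=121 best=121 *, l++
l=2 r=12: min(16,14)*10=140 best=140 *, r--

l=2, r=11, best area=140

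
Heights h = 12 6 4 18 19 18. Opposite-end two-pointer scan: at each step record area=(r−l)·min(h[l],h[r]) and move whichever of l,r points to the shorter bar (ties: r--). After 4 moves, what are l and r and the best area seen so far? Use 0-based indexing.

l=3, r=4, best area=60

[0,5] min(12,18)*5=60 best=60 * → l++
[1,5] min(6,18)*4=24 best=60 → l++
[2,5] min(4,18)*3=12 best=60 → l++
[3,5] min(18,18)*2=36 best=60 → r--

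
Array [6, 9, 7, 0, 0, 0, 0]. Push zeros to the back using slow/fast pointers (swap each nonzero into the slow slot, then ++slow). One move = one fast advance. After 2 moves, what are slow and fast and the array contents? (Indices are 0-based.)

(s=0,f=0) a[fast]=6≠0 swap→a[0]=6 → slow++,fast++
(s=1,f=1) a[fast]=9≠0 swap→a[1]=9 → slow++,fast++

slow=2, fast=2, a=[6, 9, 7, 0, 0, 0, 0]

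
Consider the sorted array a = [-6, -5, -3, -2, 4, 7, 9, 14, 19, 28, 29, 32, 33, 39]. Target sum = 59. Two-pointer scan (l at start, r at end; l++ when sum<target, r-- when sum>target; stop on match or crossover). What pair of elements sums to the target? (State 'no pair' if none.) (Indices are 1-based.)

[1,14] -6+39=33 <59 → l++
[2,14] -5+39=34 <59 → l++
[3,14] -3+39=36 <59 → l++
[4,14] -2+39=37 <59 → l++
[5,14] 4+39=43 <59 → l++
[6,14] 7+39=46 <59 → l++
[7,14] 9+39=48 <59 → l++
[8,14] 14+39=53 <59 → l++
[9,14] 19+39=58 <59 → l++
[10,14] 28+39=67 >59 → r--
[10,13] 28+33=61 >59 → r--
[10,12] 28+32=60 >59 → r--
[10,11] 28+29=57 <59 → l++

no pair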